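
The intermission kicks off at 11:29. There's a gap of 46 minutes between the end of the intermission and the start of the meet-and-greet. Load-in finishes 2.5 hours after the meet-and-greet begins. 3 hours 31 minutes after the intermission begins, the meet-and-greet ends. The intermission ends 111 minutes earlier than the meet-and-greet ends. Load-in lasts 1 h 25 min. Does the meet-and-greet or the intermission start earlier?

The meet-and-greet ends at 11:29 + 211 min = 15:00.
The intermission ends at 15:00 − 111 min = 13:09.
The meet-and-greet starts at 13:09 + 46 min = 13:55.
The meet-and-greet starts at 13:55 and the intermission starts at 11:29, so the intermission is first.

the intermission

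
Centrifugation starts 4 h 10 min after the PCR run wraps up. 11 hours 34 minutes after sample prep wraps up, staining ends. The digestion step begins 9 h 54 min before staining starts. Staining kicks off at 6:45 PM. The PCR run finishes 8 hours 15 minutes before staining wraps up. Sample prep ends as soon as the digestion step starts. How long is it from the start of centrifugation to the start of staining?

2 h 25 min

The digestion step starts at 6:45 PM − 594 min = 8:51 AM.
So sample prep ends at 8:51 AM.
Staining ends at 8:51 AM + 694 min = 8:25 PM.
The PCR run ends at 8:25 PM − 495 min = 12:10 PM.
Centrifugation starts at 12:10 PM + 250 min = 4:20 PM.
From 4:20 PM to 6:45 PM is 2 h 25 min.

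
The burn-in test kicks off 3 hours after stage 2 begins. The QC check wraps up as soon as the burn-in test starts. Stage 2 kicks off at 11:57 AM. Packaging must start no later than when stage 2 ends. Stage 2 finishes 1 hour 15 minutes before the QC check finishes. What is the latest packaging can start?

1:42 PM

The burn-in test starts at 11:57 AM + 180 min = 2:57 PM.
So the QC check ends at 2:57 PM.
Stage 2 ends at 2:57 PM − 75 min = 1:42 PM.
Packaging is bounded by stage 2, so the latest it can start is 1:42 PM.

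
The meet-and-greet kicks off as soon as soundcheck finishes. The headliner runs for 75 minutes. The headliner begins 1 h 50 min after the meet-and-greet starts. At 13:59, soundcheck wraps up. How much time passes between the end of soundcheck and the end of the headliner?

185 minutes

The meet-and-greet starts at 13:59.
The headliner starts at 13:59 + 110 min = 15:49.
The headliner ends at 15:49 + 75 min = 17:04.
From 13:59 to 17:04 is 185 minutes.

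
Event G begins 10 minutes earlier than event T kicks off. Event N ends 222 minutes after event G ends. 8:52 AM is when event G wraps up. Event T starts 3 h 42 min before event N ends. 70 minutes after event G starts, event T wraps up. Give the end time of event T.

9:52 AM

Event N ends at 8:52 AM + 222 min = 12:34 PM.
Event T starts at 12:34 PM − 222 min = 8:52 AM.
Event G starts at 8:52 AM − 10 min = 8:42 AM.
Event T ends at 8:42 AM + 70 min = 9:52 AM.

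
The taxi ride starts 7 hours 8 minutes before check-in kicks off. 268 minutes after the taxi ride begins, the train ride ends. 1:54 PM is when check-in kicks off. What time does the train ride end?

The taxi ride starts at 1:54 PM − 428 min = 6:46 AM.
The train ride ends at 6:46 AM + 268 min = 11:14 AM.

11:14 AM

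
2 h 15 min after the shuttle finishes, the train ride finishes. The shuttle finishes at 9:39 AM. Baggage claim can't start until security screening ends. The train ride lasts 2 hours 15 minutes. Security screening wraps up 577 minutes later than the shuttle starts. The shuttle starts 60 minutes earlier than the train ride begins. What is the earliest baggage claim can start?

The train ride ends at 9:39 AM + 135 min = 11:54 AM.
The train ride starts at 11:54 AM − 135 min = 9:39 AM.
The shuttle starts at 9:39 AM − 60 min = 8:39 AM.
Security screening ends at 8:39 AM + 577 min = 6:16 PM.
Baggage claim is bounded by security screening, so the earliest it can start is 6:16 PM.

6:16 PM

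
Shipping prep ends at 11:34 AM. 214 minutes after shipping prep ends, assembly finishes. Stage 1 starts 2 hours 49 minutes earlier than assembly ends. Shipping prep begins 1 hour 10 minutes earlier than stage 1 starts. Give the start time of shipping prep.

Assembly ends at 11:34 AM + 214 min = 3:08 PM.
Stage 1 starts at 3:08 PM − 169 min = 12:19 PM.
Shipping prep starts at 12:19 PM − 70 min = 11:09 AM.

11:09 AM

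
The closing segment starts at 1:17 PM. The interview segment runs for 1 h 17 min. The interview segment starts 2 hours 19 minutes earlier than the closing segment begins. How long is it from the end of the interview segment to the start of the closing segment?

62 minutes

The interview segment starts at 1:17 PM − 139 min = 10:58 AM.
The interview segment ends at 10:58 AM + 77 min = 12:15 PM.
From 12:15 PM to 1:17 PM is 62 minutes.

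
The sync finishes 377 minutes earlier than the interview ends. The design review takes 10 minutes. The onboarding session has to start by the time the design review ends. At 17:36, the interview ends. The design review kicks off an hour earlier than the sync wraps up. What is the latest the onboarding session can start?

The sync ends at 17:36 − 377 min = 11:19.
The design review starts at 11:19 − 60 min = 10:19.
The design review ends at 10:19 + 10 min = 10:29.
The onboarding session is bounded by the design review, so the latest it can start is 10:29.

10:29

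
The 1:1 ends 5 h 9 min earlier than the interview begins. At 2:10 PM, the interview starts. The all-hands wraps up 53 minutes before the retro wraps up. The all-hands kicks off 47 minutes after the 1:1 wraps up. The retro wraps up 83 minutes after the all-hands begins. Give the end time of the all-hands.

10:18 AM

The 1:1 ends at 2:10 PM − 309 min = 9:01 AM.
The all-hands starts at 9:01 AM + 47 min = 9:48 AM.
The retro ends at 9:48 AM + 83 min = 11:11 AM.
The all-hands ends at 11:11 AM − 53 min = 10:18 AM.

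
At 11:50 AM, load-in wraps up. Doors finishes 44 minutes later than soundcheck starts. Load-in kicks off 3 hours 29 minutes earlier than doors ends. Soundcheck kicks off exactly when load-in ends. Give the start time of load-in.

9:05 AM

Soundcheck starts at 11:50 AM.
Doors ends at 11:50 AM + 44 min = 12:34 PM.
Load-in starts at 12:34 PM − 209 min = 9:05 AM.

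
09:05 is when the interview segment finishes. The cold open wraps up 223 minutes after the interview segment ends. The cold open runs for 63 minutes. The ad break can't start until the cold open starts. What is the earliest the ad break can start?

11:45

The cold open ends at 09:05 + 223 min = 12:48.
The cold open starts at 12:48 − 63 min = 11:45.
The ad break is bounded by the cold open, so the earliest it can start is 11:45.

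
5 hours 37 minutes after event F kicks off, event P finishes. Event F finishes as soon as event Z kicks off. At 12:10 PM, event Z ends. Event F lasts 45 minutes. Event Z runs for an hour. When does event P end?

Event Z starts at 12:10 PM − 60 min = 11:10 AM.
So event F ends at 11:10 AM.
Event F starts at 11:10 AM − 45 min = 10:25 AM.
Event P ends at 10:25 AM + 337 min = 4:02 PM.

4:02 PM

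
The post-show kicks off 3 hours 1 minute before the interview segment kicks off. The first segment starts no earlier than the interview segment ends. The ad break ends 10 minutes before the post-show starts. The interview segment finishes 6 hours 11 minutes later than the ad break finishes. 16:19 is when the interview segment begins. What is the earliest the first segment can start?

19:19

The post-show starts at 16:19 − 181 min = 13:18.
The ad break ends at 13:18 − 10 min = 13:08.
The interview segment ends at 13:08 + 371 min = 19:19.
The first segment is bounded by the interview segment, so the earliest it can start is 19:19.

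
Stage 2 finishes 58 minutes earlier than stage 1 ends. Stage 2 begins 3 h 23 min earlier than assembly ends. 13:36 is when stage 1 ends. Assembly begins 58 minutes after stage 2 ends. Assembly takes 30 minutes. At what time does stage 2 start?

10:43

Stage 2 ends at 13:36 − 58 min = 12:38.
Assembly starts at 12:38 + 58 min = 13:36.
Assembly ends at 13:36 + 30 min = 14:06.
Stage 2 starts at 14:06 − 203 min = 10:43.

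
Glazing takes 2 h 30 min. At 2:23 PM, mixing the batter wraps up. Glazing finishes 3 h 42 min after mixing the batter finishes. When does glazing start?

3:35 PM

Glazing ends at 2:23 PM + 222 min = 6:05 PM.
Glazing starts at 6:05 PM − 150 min = 3:35 PM.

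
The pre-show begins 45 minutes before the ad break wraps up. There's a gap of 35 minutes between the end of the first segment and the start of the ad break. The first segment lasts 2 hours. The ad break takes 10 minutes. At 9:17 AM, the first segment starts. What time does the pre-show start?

The first segment ends at 9:17 AM + 120 min = 11:17 AM.
The ad break starts at 11:17 AM + 35 min = 11:52 AM.
The ad break ends at 11:52 AM + 10 min = 12:02 PM.
The pre-show starts at 12:02 PM − 45 min = 11:17 AM.

11:17 AM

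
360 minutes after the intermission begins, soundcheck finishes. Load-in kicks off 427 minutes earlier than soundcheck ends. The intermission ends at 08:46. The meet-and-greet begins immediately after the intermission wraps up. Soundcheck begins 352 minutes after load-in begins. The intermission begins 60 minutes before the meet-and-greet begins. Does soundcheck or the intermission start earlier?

the intermission

The meet-and-greet starts at 08:46.
The intermission starts at 08:46 − 60 min = 07:46.
Soundcheck ends at 07:46 + 360 min = 13:46.
Load-in starts at 13:46 − 427 min = 06:39.
Soundcheck starts at 06:39 + 352 min = 12:31.
Soundcheck starts at 12:31 and the intermission starts at 07:46, so the intermission is first.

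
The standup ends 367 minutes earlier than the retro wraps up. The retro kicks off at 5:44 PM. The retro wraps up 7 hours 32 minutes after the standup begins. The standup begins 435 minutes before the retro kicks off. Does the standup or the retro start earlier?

the standup

The standup starts at 5:44 PM − 435 min = 10:29 AM.
The standup starts at 10:29 AM and the retro starts at 5:44 PM, so the standup is first.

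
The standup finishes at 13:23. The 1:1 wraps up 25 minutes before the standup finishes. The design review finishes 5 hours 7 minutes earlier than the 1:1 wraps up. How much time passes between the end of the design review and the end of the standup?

The 1:1 ends at 13:23 − 25 min = 12:58.
The design review ends at 12:58 − 307 min = 07:51.
From 07:51 to 13:23 is 332 minutes.

332 minutes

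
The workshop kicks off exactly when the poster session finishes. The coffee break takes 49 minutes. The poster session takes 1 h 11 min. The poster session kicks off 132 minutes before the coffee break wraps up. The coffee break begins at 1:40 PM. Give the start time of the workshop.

The coffee break ends at 1:40 PM + 49 min = 2:29 PM.
The poster session starts at 2:29 PM − 132 min = 12:17 PM.
The poster session ends at 12:17 PM + 71 min = 1:28 PM.
So the workshop starts at 1:28 PM.

1:28 PM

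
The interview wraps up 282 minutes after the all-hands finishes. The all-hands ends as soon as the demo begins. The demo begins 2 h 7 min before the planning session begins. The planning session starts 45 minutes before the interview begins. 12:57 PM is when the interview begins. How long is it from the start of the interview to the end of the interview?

The planning session starts at 12:57 PM − 45 min = 12:12 PM.
The demo starts at 12:12 PM − 127 min = 10:05 AM.
So the all-hands ends at 10:05 AM.
The interview ends at 10:05 AM + 282 min = 2:47 PM.
From 12:57 PM to 2:47 PM is 1 hour 50 minutes.

1 hour 50 minutes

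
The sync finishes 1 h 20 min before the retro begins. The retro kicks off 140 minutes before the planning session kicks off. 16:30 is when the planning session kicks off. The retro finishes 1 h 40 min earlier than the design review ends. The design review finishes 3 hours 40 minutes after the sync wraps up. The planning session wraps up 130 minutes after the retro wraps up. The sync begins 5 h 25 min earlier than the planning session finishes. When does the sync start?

11:35

The retro starts at 16:30 − 140 min = 14:10.
The sync ends at 14:10 − 80 min = 12:50.
The design review ends at 12:50 + 220 min = 16:30.
The retro ends at 16:30 − 100 min = 14:50.
The planning session ends at 14:50 + 130 min = 17:00.
The sync starts at 17:00 − 325 min = 11:35.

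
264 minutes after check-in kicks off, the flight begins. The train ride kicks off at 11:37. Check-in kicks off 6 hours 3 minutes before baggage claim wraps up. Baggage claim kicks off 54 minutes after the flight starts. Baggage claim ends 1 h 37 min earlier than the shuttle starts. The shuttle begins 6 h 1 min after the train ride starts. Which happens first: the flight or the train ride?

The shuttle starts at 11:37 + 361 min = 17:38.
Baggage claim ends at 17:38 − 97 min = 16:01.
Check-in starts at 16:01 − 363 min = 09:58.
The flight starts at 09:58 + 264 min = 14:22.
The flight starts at 14:22 and the train ride starts at 11:37, so the train ride is first.

the train ride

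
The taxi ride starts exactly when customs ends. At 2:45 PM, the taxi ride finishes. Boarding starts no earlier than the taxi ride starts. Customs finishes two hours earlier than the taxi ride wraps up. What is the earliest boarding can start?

Customs ends at 2:45 PM − 120 min = 12:45 PM.
So the taxi ride starts at 12:45 PM.
Boarding is bounded by the taxi ride, so the earliest it can start is 12:45 PM.

12:45 PM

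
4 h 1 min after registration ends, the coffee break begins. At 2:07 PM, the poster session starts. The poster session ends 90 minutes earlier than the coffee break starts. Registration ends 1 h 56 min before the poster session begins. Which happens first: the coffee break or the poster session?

Registration ends at 2:07 PM − 116 min = 12:11 PM.
The coffee break starts at 12:11 PM + 241 min = 4:12 PM.
The coffee break starts at 4:12 PM and the poster session starts at 2:07 PM, so the poster session is first.

the poster session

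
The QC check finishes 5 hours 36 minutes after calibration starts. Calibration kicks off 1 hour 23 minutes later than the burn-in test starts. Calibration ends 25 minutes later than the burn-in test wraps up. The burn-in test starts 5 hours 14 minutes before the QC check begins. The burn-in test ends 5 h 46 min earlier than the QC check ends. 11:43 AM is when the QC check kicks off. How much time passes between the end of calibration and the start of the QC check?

The burn-in test starts at 11:43 AM − 314 min = 6:29 AM.
Calibration starts at 6:29 AM + 83 min = 7:52 AM.
The QC check ends at 7:52 AM + 336 min = 1:28 PM.
The burn-in test ends at 1:28 PM − 346 min = 7:42 AM.
Calibration ends at 7:42 AM + 25 min = 8:07 AM.
From 8:07 AM to 11:43 AM is 3 hours 36 minutes.

3 hours 36 minutes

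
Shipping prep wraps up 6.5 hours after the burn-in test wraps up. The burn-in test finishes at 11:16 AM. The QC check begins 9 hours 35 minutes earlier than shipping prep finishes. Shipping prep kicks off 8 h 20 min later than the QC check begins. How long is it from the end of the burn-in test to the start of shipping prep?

Shipping prep ends at 11:16 AM + 390 min = 5:46 PM.
The QC check starts at 5:46 PM − 575 min = 8:11 AM.
Shipping prep starts at 8:11 AM + 500 min = 4:31 PM.
From 11:16 AM to 4:31 PM is 5 hours 15 minutes.

5 hours 15 minutes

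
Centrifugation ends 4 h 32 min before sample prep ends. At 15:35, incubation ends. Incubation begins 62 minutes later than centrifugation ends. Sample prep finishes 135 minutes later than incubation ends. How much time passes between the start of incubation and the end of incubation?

Sample prep ends at 15:35 + 135 min = 17:50.
Centrifugation ends at 17:50 − 272 min = 13:18.
Incubation starts at 13:18 + 62 min = 14:20.
From 14:20 to 15:35 is 75 minutes.

75 minutes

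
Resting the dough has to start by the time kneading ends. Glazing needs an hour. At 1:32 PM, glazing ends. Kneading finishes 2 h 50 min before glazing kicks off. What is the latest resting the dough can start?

9:42 AM

Glazing starts at 1:32 PM − 60 min = 12:32 PM.
Kneading ends at 12:32 PM − 170 min = 9:42 AM.
Resting the dough is bounded by kneading, so the latest it can start is 9:42 AM.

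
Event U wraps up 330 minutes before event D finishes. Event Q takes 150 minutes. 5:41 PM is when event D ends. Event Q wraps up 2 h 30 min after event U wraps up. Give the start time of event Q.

12:11 PM

Event U ends at 5:41 PM − 330 min = 12:11 PM.
Event Q ends at 12:11 PM + 150 min = 2:41 PM.
Event Q starts at 2:41 PM − 150 min = 12:11 PM.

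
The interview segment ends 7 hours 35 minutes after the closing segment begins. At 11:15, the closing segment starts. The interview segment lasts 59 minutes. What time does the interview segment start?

The interview segment ends at 11:15 + 455 min = 18:50.
The interview segment starts at 18:50 − 59 min = 17:51.

17:51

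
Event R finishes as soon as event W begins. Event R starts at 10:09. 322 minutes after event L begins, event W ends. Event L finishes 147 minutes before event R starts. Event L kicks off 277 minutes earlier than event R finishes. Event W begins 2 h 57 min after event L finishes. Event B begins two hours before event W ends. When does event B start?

Event L ends at 10:09 − 147 min = 07:42.
Event W starts at 07:42 + 177 min = 10:39.
So event R ends at 10:39.
Event L starts at 10:39 − 277 min = 06:02.
Event W ends at 06:02 + 322 min = 11:24.
Event B starts at 11:24 − 120 min = 09:24.

09:24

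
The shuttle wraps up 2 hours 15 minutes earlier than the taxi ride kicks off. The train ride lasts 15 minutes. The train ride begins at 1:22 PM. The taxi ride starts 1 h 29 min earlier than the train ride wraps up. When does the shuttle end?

9:53 AM

The train ride ends at 1:22 PM + 15 min = 1:37 PM.
The taxi ride starts at 1:37 PM − 89 min = 12:08 PM.
The shuttle ends at 12:08 PM − 135 min = 9:53 AM.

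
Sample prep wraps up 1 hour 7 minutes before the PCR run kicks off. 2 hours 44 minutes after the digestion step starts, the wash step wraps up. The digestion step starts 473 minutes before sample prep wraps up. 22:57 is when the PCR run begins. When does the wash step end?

Sample prep ends at 22:57 − 67 min = 21:50.
The digestion step starts at 21:50 − 473 min = 13:57.
The wash step ends at 13:57 + 164 min = 16:41.

16:41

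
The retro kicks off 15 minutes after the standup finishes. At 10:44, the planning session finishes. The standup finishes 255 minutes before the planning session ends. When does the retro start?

The standup ends at 10:44 − 255 min = 06:29.
The retro starts at 06:29 + 15 min = 06:44.

06:44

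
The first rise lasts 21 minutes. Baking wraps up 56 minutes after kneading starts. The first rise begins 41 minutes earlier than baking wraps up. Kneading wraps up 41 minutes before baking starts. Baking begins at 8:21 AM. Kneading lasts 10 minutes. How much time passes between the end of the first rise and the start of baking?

15 minutes

Kneading ends at 8:21 AM − 41 min = 7:40 AM.
Kneading starts at 7:40 AM − 10 min = 7:30 AM.
Baking ends at 7:30 AM + 56 min = 8:26 AM.
The first rise starts at 8:26 AM − 41 min = 7:45 AM.
The first rise ends at 7:45 AM + 21 min = 8:06 AM.
From 8:06 AM to 8:21 AM is 15 minutes.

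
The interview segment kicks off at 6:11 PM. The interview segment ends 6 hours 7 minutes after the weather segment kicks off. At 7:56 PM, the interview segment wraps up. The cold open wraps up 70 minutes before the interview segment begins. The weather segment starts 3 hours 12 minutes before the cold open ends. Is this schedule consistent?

Yes

The cold open ends at 6:11 PM − 70 min = 5:01 PM.
The weather segment starts at 5:01 PM − 192 min = 1:49 PM.
The interview segment ends at 1:49 PM + 367 min = 7:56 PM.
That matches the stated 7:56 PM, so the schedule is consistent.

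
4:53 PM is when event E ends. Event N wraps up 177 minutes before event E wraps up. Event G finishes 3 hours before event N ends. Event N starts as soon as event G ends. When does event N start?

10:56 AM

Event N ends at 4:53 PM − 177 min = 1:56 PM.
Event G ends at 1:56 PM − 180 min = 10:56 AM.
So event N starts at 10:56 AM.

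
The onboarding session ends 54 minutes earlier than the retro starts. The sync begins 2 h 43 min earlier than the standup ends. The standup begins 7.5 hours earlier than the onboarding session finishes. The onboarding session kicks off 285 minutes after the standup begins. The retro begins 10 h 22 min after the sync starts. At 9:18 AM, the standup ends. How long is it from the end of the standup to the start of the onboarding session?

240 minutes

The sync starts at 9:18 AM − 163 min = 6:35 AM.
The retro starts at 6:35 AM + 622 min = 4:57 PM.
The onboarding session ends at 4:57 PM − 54 min = 4:03 PM.
The standup starts at 4:03 PM − 450 min = 8:33 AM.
The onboarding session starts at 8:33 AM + 285 min = 1:18 PM.
From 9:18 AM to 1:18 PM is 240 minutes.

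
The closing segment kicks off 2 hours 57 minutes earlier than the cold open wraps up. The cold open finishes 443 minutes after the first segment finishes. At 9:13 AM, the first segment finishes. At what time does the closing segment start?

The cold open ends at 9:13 AM + 443 min = 4:36 PM.
The closing segment starts at 4:36 PM − 177 min = 1:39 PM.

1:39 PM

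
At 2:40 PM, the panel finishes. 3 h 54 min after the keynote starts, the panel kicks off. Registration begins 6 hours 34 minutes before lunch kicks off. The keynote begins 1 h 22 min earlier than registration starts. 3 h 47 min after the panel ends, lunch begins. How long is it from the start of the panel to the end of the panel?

15 minutes

Lunch starts at 2:40 PM + 227 min = 6:27 PM.
Registration starts at 6:27 PM − 394 min = 11:53 AM.
The keynote starts at 11:53 AM − 82 min = 10:31 AM.
The panel starts at 10:31 AM + 234 min = 2:25 PM.
From 2:25 PM to 2:40 PM is 15 minutes.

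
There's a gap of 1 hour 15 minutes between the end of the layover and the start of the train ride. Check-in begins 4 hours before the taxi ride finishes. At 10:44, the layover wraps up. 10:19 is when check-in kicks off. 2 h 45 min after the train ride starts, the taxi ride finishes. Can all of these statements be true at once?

The train ride starts at 10:44 + 75 min = 11:59.
The taxi ride ends at 11:59 + 165 min = 14:44.
Check-in starts at 14:44 − 240 min = 10:44.
But check-in is also said to start at 10:19 — a 25-minute conflict.

No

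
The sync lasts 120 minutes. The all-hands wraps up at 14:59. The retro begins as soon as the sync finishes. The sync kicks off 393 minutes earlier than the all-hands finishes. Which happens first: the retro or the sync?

The sync starts at 14:59 − 393 min = 08:26.
The sync ends at 08:26 + 120 min = 10:26.
So the retro starts at 10:26.
The retro starts at 10:26 and the sync starts at 08:26, so the sync is first.

the sync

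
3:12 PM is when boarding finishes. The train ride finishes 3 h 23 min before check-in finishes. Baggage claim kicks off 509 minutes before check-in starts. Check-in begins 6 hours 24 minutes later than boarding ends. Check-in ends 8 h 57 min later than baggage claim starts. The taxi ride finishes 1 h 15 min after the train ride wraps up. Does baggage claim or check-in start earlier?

baggage claim

Check-in starts at 3:12 PM + 384 min = 9:36 PM.
Baggage claim starts at 9:36 PM − 509 min = 1:07 PM.
Baggage claim starts at 1:07 PM and check-in starts at 9:36 PM, so baggage claim is first.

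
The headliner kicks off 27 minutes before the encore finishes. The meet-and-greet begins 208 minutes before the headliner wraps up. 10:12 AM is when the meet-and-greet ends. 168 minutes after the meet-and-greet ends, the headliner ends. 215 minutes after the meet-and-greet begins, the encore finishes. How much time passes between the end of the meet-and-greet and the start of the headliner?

2 hours 28 minutes

The headliner ends at 10:12 AM + 168 min = 1:00 PM.
The meet-and-greet starts at 1:00 PM − 208 min = 9:32 AM.
The encore ends at 9:32 AM + 215 min = 1:07 PM.
The headliner starts at 1:07 PM − 27 min = 12:40 PM.
From 10:12 AM to 12:40 PM is 2 hours 28 minutes.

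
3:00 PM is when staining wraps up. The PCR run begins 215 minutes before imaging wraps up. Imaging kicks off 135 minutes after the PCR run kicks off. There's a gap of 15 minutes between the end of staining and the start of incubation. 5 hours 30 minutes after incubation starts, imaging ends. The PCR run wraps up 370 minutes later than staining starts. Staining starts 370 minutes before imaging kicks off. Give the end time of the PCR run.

7:25 PM

Incubation starts at 3:00 PM + 15 min = 3:15 PM.
Imaging ends at 3:15 PM + 330 min = 8:45 PM.
The PCR run starts at 8:45 PM − 215 min = 5:10 PM.
Imaging starts at 5:10 PM + 135 min = 7:25 PM.
Staining starts at 7:25 PM − 370 min = 1:15 PM.
The PCR run ends at 1:15 PM + 370 min = 7:25 PM.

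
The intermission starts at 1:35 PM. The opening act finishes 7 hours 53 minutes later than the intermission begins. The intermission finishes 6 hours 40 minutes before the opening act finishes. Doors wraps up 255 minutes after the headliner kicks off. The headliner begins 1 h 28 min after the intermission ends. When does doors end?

8:31 PM

The opening act ends at 1:35 PM + 473 min = 9:28 PM.
The intermission ends at 9:28 PM − 400 min = 2:48 PM.
The headliner starts at 2:48 PM + 88 min = 4:16 PM.
Doors ends at 4:16 PM + 255 min = 8:31 PM.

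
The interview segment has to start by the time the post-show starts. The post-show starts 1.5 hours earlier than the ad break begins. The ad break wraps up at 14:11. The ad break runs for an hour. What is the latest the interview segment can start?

The ad break starts at 14:11 − 60 min = 13:11.
The post-show starts at 13:11 − 90 min = 11:41.
The interview segment is bounded by the post-show, so the latest it can start is 11:41.

11:41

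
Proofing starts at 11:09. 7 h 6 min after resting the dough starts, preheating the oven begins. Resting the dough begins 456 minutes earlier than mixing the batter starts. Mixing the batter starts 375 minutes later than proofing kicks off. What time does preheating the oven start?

16:54

Mixing the batter starts at 11:09 + 375 min = 17:24.
Resting the dough starts at 17:24 − 456 min = 09:48.
Preheating the oven starts at 09:48 + 426 min = 16:54.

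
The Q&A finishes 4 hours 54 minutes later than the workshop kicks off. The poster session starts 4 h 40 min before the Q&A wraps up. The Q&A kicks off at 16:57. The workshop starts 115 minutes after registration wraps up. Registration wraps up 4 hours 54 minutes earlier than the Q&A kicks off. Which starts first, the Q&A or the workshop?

the workshop

Registration ends at 16:57 − 294 min = 12:03.
The workshop starts at 12:03 + 115 min = 13:58.
The Q&A starts at 16:57 and the workshop starts at 13:58, so the workshop is first.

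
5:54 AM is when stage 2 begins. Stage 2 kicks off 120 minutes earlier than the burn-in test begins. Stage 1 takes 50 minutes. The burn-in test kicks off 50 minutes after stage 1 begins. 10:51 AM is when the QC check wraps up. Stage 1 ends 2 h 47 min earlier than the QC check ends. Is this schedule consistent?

Stage 1 ends at 10:51 AM − 167 min = 8:04 AM.
Stage 1 starts at 8:04 AM − 50 min = 7:14 AM.
The burn-in test starts at 7:14 AM + 50 min = 8:04 AM.
Stage 2 starts at 8:04 AM − 120 min = 6:04 AM.
But stage 2 is also said to start at 5:54 AM — a 10-minute conflict.

No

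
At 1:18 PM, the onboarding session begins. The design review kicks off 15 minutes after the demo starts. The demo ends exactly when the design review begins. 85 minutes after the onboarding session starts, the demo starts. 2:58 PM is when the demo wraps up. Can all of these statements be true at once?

Yes

The demo starts at 1:18 PM + 85 min = 2:43 PM.
The design review starts at 2:43 PM + 15 min = 2:58 PM.
So the demo ends at 2:58 PM.
That matches the stated 2:58 PM, so the schedule is consistent.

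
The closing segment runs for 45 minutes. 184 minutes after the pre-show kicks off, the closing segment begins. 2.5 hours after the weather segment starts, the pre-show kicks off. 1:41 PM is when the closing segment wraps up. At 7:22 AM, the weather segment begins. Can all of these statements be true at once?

Yes

The pre-show starts at 7:22 AM + 150 min = 9:52 AM.
The closing segment starts at 9:52 AM + 184 min = 12:56 PM.
The closing segment ends at 12:56 PM + 45 min = 1:41 PM.
That matches the stated 1:41 PM, so the schedule is consistent.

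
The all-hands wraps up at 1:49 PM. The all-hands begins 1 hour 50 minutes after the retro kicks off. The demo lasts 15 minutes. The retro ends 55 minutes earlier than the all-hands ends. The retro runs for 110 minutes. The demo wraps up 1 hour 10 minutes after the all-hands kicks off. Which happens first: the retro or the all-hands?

The retro ends at 1:49 PM − 55 min = 12:54 PM.
The retro starts at 12:54 PM − 110 min = 11:04 AM.
The all-hands starts at 11:04 AM + 110 min = 12:54 PM.
The retro starts at 11:04 AM and the all-hands starts at 12:54 PM, so the retro is first.

the retro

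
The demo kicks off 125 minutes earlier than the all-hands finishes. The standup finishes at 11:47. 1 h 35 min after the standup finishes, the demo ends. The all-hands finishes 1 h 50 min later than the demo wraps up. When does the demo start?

13:07

The demo ends at 11:47 + 95 min = 13:22.
The all-hands ends at 13:22 + 110 min = 15:12.
The demo starts at 15:12 − 125 min = 13:07.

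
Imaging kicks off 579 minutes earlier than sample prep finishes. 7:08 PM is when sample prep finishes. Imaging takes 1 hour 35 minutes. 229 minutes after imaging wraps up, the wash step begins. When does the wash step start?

2:53 PM

Imaging starts at 7:08 PM − 579 min = 9:29 AM.
Imaging ends at 9:29 AM + 95 min = 11:04 AM.
The wash step starts at 11:04 AM + 229 min = 2:53 PM.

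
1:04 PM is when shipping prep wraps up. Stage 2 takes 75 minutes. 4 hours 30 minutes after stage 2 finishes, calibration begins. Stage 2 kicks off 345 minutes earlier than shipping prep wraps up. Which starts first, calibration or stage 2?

stage 2

Stage 2 starts at 1:04 PM − 345 min = 7:19 AM.
Stage 2 ends at 7:19 AM + 75 min = 8:34 AM.
Calibration starts at 8:34 AM + 270 min = 1:04 PM.
Calibration starts at 1:04 PM and stage 2 starts at 7:19 AM, so stage 2 is first.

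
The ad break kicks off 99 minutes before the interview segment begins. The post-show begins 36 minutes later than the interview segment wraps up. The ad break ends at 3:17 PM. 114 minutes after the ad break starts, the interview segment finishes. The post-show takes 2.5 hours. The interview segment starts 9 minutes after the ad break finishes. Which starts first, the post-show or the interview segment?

the interview segment

The interview segment starts at 3:17 PM + 9 min = 3:26 PM.
The ad break starts at 3:26 PM − 99 min = 1:47 PM.
The interview segment ends at 1:47 PM + 114 min = 3:41 PM.
The post-show starts at 3:41 PM + 36 min = 4:17 PM.
The post-show starts at 4:17 PM and the interview segment starts at 3:26 PM, so the interview segment is first.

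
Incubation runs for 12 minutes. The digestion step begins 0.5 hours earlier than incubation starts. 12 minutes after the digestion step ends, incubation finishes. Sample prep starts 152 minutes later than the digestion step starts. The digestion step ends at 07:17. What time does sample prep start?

Incubation ends at 07:17 + 12 min = 07:29.
Incubation starts at 07:29 − 12 min = 07:17.
The digestion step starts at 07:17 − 30 min = 06:47.
Sample prep starts at 06:47 + 152 min = 09:19.

09:19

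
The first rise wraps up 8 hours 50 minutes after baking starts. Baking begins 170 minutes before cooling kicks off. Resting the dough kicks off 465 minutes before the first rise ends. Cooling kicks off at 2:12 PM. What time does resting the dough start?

12:27 PM

Baking starts at 2:12 PM − 170 min = 11:22 AM.
The first rise ends at 11:22 AM + 530 min = 8:12 PM.
Resting the dough starts at 8:12 PM − 465 min = 12:27 PM.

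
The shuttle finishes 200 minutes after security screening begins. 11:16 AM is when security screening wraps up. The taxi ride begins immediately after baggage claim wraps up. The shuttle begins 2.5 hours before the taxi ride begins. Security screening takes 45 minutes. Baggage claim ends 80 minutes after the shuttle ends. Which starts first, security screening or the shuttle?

Security screening starts at 11:16 AM − 45 min = 10:31 AM.
The shuttle ends at 10:31 AM + 200 min = 1:51 PM.
Baggage claim ends at 1:51 PM + 80 min = 3:11 PM.
So the taxi ride starts at 3:11 PM.
The shuttle starts at 3:11 PM − 150 min = 12:41 PM.
Security screening starts at 10:31 AM and the shuttle starts at 12:41 PM, so security screening is first.

security screening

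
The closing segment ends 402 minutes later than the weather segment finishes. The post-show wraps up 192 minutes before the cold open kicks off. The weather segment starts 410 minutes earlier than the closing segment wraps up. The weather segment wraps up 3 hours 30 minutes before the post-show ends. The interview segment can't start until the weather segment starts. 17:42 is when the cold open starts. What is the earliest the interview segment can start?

10:52

The post-show ends at 17:42 − 192 min = 14:30.
The weather segment ends at 14:30 − 210 min = 11:00.
The closing segment ends at 11:00 + 402 min = 17:42.
The weather segment starts at 17:42 − 410 min = 10:52.
The interview segment is bounded by the weather segment, so the earliest it can start is 10:52.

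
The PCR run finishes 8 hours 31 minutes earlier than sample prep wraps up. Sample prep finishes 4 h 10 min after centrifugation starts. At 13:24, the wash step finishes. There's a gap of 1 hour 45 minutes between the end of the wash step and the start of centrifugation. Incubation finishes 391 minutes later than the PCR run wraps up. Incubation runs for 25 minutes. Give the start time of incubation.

Centrifugation starts at 13:24 + 105 min = 15:09.
Sample prep ends at 15:09 + 250 min = 19:19.
The PCR run ends at 19:19 − 511 min = 10:48.
Incubation ends at 10:48 + 391 min = 17:19.
Incubation starts at 17:19 − 25 min = 16:54.

16:54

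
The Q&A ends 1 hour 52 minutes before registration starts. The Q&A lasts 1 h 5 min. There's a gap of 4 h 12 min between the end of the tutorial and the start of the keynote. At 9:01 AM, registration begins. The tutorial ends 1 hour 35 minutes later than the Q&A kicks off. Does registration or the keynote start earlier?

registration

The Q&A ends at 9:01 AM − 112 min = 7:09 AM.
The Q&A starts at 7:09 AM − 65 min = 6:04 AM.
The tutorial ends at 6:04 AM + 95 min = 7:39 AM.
The keynote starts at 7:39 AM + 252 min = 11:51 AM.
Registration starts at 9:01 AM and the keynote starts at 11:51 AM, so registration is first.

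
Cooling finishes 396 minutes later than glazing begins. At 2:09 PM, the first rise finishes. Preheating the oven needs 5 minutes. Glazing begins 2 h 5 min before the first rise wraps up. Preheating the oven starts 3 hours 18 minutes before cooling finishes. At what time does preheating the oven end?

Glazing starts at 2:09 PM − 125 min = 12:04 PM.
Cooling ends at 12:04 PM + 396 min = 6:40 PM.
Preheating the oven starts at 6:40 PM − 198 min = 3:22 PM.
Preheating the oven ends at 3:22 PM + 5 min = 3:27 PM.

3:27 PM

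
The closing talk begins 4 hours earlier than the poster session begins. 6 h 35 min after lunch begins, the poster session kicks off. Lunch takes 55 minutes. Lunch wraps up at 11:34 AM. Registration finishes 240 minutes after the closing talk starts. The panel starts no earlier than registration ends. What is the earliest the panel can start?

Lunch starts at 11:34 AM − 55 min = 10:39 AM.
The poster session starts at 10:39 AM + 395 min = 5:14 PM.
The closing talk starts at 5:14 PM − 240 min = 1:14 PM.
Registration ends at 1:14 PM + 240 min = 5:14 PM.
The panel is bounded by registration, so the earliest it can start is 5:14 PM.

5:14 PM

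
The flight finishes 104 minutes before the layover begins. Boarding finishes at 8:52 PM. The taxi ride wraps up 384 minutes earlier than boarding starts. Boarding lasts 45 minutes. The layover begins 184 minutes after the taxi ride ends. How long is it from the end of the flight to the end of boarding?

Boarding starts at 8:52 PM − 45 min = 8:07 PM.
The taxi ride ends at 8:07 PM − 384 min = 1:43 PM.
The layover starts at 1:43 PM + 184 min = 4:47 PM.
The flight ends at 4:47 PM − 104 min = 3:03 PM.
From 3:03 PM to 8:52 PM is 5 hours 49 minutes.

5 hours 49 minutes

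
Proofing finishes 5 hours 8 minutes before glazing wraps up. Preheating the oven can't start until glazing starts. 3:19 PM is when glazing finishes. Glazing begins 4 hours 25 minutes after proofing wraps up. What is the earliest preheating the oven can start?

2:36 PM

Proofing ends at 3:19 PM − 308 min = 10:11 AM.
Glazing starts at 10:11 AM + 265 min = 2:36 PM.
Preheating the oven is bounded by glazing, so the earliest it can start is 2:36 PM.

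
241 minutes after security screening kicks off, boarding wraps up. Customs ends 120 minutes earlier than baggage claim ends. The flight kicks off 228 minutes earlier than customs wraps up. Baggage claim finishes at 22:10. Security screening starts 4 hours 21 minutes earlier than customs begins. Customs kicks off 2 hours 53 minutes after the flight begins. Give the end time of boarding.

Customs ends at 22:10 − 120 min = 20:10.
The flight starts at 20:10 − 228 min = 16:22.
Customs starts at 16:22 + 173 min = 19:15.
Security screening starts at 19:15 − 261 min = 14:54.
Boarding ends at 14:54 + 241 min = 18:55.

18:55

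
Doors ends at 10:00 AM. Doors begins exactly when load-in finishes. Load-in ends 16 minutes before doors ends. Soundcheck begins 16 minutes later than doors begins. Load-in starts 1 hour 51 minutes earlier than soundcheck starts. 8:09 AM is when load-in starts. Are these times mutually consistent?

Load-in ends at 10:00 AM − 16 min = 9:44 AM.
So doors starts at 9:44 AM.
Soundcheck starts at 9:44 AM + 16 min = 10:00 AM.
Load-in starts at 10:00 AM − 111 min = 8:09 AM.
That matches the stated 8:09 AM, so the schedule is consistent.

Yes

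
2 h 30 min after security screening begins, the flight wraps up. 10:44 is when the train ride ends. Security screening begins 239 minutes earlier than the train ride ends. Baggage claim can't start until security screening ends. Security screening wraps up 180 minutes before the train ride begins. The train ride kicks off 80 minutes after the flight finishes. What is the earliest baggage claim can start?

Security screening starts at 10:44 − 239 min = 06:45.
The flight ends at 06:45 + 150 min = 09:15.
The train ride starts at 09:15 + 80 min = 10:35.
Security screening ends at 10:35 − 180 min = 07:35.
Baggage claim is bounded by security screening, so the earliest it can start is 07:35.

07:35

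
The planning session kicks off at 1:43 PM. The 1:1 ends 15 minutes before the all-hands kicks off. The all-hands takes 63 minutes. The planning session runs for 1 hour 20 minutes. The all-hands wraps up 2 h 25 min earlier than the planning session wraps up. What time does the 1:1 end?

11:20 AM

The planning session ends at 1:43 PM + 80 min = 3:03 PM.
The all-hands ends at 3:03 PM − 145 min = 12:38 PM.
The all-hands starts at 12:38 PM − 63 min = 11:35 AM.
The 1:1 ends at 11:35 AM − 15 min = 11:20 AM.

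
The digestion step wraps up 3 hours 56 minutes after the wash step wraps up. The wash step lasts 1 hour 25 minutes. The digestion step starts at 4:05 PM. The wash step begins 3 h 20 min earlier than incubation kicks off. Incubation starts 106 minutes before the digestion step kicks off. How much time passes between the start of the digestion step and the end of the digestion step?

15 minutes

Incubation starts at 4:05 PM − 106 min = 2:19 PM.
The wash step starts at 2:19 PM − 200 min = 10:59 AM.
The wash step ends at 10:59 AM + 85 min = 12:24 PM.
The digestion step ends at 12:24 PM + 236 min = 4:20 PM.
From 4:05 PM to 4:20 PM is 15 minutes.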